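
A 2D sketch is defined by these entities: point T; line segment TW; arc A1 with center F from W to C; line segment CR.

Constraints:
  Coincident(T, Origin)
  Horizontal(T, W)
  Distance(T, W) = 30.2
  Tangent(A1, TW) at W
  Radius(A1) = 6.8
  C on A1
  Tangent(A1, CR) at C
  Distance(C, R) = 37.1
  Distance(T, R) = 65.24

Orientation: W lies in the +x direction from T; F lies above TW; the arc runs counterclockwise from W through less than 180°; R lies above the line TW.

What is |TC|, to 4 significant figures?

36.22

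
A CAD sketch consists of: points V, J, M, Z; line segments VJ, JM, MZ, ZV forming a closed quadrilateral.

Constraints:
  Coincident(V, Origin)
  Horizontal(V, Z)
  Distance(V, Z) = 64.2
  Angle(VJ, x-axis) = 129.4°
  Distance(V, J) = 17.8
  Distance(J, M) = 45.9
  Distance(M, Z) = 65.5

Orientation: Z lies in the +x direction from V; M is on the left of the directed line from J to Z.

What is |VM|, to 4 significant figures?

51.64

Checks: |JM| = 45.90 ✓; |MZ| = 65.50 ✓.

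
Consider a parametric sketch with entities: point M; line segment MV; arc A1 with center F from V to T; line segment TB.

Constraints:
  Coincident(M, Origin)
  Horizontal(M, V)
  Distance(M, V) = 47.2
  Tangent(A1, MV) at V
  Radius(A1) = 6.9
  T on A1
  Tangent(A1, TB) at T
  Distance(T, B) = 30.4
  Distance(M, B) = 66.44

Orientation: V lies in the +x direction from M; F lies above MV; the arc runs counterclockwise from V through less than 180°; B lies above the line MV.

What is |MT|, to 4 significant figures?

54.50

Checks: ∠(FV, VM) = 90.00° ✓; |FT| = 6.900 ✓; ∠(FT, TB) = 90.00° ✓; |TB| = 30.40 ✓; |MB| = 66.44 ✓.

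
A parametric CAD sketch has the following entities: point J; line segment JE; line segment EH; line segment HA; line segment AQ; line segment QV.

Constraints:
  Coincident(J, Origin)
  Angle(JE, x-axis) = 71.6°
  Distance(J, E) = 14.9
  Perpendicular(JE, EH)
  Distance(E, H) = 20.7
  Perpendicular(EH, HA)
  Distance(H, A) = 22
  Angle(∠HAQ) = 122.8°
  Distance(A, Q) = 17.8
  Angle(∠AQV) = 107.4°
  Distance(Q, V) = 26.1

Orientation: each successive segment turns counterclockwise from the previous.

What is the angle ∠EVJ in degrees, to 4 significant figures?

46.07°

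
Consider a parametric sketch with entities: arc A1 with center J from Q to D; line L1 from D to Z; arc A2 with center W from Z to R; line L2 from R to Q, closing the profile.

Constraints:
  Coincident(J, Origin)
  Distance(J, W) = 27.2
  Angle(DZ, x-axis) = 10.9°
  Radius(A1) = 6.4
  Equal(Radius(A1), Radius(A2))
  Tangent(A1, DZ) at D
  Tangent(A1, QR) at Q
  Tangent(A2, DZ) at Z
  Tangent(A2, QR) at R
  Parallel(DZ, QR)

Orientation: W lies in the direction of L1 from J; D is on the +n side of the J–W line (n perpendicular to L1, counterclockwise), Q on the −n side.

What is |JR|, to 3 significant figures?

27.9

The slot axis is L1's direction at 10.9°, so u = (cos 10.9°, sin 10.9°) = (0.982, 0.189) and n = (−sin 10.9°, cos 10.9°) = (-0.189, 0.982). J is at the origin and W lies 27.2 along u from J, so W = 27.2·u = (26.7, 5.14). Tangency of A1 to both parallel lines with radius 6.4 puts D and Q at J ± 6.4·n: D = (-1.21, 6.28), Q = (1.21, -6.28). Equal radii place Z and R the same way about W: Z = W + 6.4·n = (25.5, 11.4), R = W − 6.4·n = (27.9, -1.14). Then |JR| = |R − J| = 27.9.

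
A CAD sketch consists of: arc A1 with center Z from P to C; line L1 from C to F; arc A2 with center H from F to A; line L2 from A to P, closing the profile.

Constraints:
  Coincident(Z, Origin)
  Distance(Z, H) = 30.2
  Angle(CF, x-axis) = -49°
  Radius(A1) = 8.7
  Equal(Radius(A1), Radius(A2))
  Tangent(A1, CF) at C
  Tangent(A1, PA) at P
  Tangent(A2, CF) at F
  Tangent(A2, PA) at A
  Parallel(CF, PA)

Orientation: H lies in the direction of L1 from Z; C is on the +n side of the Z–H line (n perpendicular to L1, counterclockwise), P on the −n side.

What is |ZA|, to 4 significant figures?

31.43

Tangency of A1 to both parallel lines with radius 8.7 puts C and P at Z ± 8.7·n: C = (6.566, 5.708), P = (-6.566, -5.708). Equal radii place F and A the same way about H: F = H + 8.7·n = (26.38, -17.08), A = H − 8.7·n = (13.25, -28.50). Then |ZA| = |A − Z| = 31.43.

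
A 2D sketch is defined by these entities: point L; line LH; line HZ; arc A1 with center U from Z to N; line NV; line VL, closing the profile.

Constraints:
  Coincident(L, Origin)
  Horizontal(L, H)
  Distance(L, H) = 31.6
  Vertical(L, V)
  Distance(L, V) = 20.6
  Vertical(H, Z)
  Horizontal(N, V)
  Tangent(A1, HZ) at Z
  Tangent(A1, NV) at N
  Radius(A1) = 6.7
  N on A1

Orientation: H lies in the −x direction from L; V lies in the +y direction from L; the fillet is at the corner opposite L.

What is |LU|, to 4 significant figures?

28.52

L is at the origin; LH is horizontal with |LH| = 31.6 and H on the −x side, so H = (-31.60, 0.000). LV is vertical with |LV| = 20.6 and V on the +y side, so V = (0.000, 20.60). The virtual corner opposite L is at (-31.60, 20.60). The tangent condition forces UZ to be normal to HZ and the tangent condition forces UN to be normal to NV, with radius 6.7, so the center U sits 6.7 in from both sides at U = (-24.90, 13.90). Then |LU| = |U − L| = 28.52.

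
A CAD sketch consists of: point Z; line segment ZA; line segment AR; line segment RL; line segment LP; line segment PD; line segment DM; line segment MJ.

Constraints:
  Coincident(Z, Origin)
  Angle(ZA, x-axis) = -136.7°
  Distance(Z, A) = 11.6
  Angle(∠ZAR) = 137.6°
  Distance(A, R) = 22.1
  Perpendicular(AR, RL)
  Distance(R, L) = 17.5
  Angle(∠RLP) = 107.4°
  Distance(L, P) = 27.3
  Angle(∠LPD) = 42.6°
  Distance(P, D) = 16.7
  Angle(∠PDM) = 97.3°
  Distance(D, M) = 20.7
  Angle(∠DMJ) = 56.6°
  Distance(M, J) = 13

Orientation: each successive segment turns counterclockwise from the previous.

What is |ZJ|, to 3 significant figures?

28.3

∠PDM = 97.3° gives DM at -71.6° from the x-axis; with |DM| = 20.7, M = (8.93, -32.8). ∠DMJ = 56.6° gives MJ at 51.8° from the x-axis; with |MJ| = 13.0, J = (17.0, -22.6). Then |ZJ| = |J − Z| = 28.3.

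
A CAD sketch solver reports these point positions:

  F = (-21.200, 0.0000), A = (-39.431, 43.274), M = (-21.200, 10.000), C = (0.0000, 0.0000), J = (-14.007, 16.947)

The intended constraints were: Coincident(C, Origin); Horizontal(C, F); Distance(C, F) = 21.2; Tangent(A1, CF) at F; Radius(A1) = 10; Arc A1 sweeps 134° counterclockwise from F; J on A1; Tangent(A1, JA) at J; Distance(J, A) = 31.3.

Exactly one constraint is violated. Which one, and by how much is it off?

Distance(J, A) = 31.3 — off by 5.30.

C = (0.00, 0.00) ✓; C.y = 0.00, F.y = 0.00 ✓; |CF| = 21.20 ✓; ∠(MF, FC) = 90.00° ✓; |MF| = 10.00 ✓; bearing(M→J) − bearing(M→F) = 134.0° ✓; |MJ| = 10.00 ✓; ∠(MJ, JA) = 90.00° ✓; |JA| = 36.60 ✗.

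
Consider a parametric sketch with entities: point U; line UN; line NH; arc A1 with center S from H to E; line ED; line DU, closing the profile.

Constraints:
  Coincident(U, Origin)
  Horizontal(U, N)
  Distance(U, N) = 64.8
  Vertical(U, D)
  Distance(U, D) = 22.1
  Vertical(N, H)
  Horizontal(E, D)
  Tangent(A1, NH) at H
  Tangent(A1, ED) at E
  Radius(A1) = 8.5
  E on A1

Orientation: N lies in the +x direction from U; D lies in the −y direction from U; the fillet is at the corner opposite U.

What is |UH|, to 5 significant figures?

66.212

U is at the origin; UN is horizontal with |UN| = 64.8 and N on the +x side, so N = (64.800, 0.0000). UD is vertical with |UD| = 22.1 and D on the −y side, so D = (0.0000, -22.100). The virtual corner opposite U is at (64.800, -22.100). Since A1 is tangent to NH there, SH ⟂ NH and tangency of A1 to ED means the radius SE is perpendicular to ED, with radius 8.5, so the center S sits 8.5 in from both sides at S = (56.300, -13.600). That places the tangent points at H = (64.800, -13.600) on NH and E = (56.300, -22.100) on ED. Then |UH| = |H − U| = 66.212.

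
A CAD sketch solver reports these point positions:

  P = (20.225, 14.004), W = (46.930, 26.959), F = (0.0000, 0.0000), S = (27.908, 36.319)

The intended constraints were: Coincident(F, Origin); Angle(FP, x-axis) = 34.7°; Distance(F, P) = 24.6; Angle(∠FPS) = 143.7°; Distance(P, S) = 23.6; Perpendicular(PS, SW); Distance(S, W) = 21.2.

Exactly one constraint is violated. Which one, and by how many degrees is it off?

Perpendicular(PS, SW) — off by 7.20°.

F = (0.00, 0.00) ✓; FP at 34.70° ✓; |FP| = 24.60 ✓; ∠FPS = 143.7° ✓; |PS| = 23.60 ✓; ∠(PS, SW) = 97.20° ✗; |SW| = 21.20 ✓.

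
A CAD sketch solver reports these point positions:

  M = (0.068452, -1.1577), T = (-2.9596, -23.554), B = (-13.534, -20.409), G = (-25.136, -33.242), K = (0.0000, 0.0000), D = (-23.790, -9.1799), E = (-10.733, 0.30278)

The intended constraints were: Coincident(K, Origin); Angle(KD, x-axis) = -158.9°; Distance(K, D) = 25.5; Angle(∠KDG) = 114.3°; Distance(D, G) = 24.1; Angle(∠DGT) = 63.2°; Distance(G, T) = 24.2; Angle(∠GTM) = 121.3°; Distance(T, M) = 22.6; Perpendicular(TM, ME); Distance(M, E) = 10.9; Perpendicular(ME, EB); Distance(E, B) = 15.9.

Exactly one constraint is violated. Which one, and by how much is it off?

Distance(E, B) = 15.9 — off by 5.00.

K = (0.00, 0.00) ✓; KD at -158.9° ✓; |KD| = 25.50 ✓; ∠KDG = 114.3° ✓; |DG| = 24.10 ✓; ∠DGT = 63.20° ✓; |GT| = 24.20 ✓; ∠GTM = 121.3° ✓; |TM| = 22.60 ✓; ∠(TM, ME) = 90.00° ✓; |ME| = 10.90 ✓; ∠(ME, EB) = 90.00° ✓; |EB| = 20.90 ✗.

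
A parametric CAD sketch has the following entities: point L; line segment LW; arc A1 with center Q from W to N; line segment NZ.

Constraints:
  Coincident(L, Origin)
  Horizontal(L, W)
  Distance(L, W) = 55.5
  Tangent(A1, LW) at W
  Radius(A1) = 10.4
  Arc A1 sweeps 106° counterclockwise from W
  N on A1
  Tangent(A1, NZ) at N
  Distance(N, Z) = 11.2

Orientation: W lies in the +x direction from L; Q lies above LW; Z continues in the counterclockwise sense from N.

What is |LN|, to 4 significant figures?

66.83

A1 meets LW tangentially, so QW is at right angles to LW, so Q = W + (0, 10.4) = (55.50, 10.40). On A1, W sits at bearing -90° from Q; a 106° counterclockwise sweep puts N at bearing 16°, so N = Q + 10.4·(cos 16°, sin 16°) = (65.50, 13.27). Then |LN| = |N − L| = 66.83.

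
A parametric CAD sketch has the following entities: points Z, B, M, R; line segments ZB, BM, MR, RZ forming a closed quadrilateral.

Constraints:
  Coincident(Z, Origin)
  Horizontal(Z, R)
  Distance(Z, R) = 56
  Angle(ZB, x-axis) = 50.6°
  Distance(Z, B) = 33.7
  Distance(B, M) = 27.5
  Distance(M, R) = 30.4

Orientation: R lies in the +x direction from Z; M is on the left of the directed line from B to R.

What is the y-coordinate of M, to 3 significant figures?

29.5

Checks: |BM| = 27.50 ✓; |MR| = 30.40 ✓.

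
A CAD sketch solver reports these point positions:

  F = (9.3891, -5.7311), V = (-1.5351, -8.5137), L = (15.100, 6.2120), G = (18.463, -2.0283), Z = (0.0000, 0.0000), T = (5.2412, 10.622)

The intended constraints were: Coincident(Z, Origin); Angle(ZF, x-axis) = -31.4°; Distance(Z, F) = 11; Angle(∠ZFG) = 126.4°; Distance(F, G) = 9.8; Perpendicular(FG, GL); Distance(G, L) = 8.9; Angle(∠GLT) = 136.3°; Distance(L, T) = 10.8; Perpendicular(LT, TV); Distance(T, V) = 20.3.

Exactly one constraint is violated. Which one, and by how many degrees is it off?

Perpendicular(LT, TV) — off by 4.60°.

Z = (0.00, 0.00) ✓; ZF at -31.40° ✓; |ZF| = 11.00 ✓; ∠ZFG = 126.4° ✓; |FG| = 9.800 ✓; ∠(FG, GL) = 90.00° ✓; |GL| = 8.900 ✓; ∠GLT = 136.3° ✓; |LT| = 10.80 ✓; ∠(LT, TV) = 94.60° ✗; |TV| = 20.30 ✓.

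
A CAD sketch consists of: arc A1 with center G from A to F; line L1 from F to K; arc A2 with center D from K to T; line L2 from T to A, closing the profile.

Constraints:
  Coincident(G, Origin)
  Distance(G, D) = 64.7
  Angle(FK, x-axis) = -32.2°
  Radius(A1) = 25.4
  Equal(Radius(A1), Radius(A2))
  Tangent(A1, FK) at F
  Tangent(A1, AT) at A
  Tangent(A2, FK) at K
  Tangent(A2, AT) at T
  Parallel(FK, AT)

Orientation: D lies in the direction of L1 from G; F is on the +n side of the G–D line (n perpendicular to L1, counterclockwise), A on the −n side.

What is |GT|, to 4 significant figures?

69.51

Tangency of A1 to both parallel lines with radius 25.4 puts F and A at G ± 25.4·n: F = (13.54, 21.49), A = (-13.54, -21.49). Equal radii place K and T the same way about D: K = D + 25.4·n = (68.28, -12.98), T = D − 25.4·n = (41.21, -55.97). Then |GT| = |T − G| = 69.51.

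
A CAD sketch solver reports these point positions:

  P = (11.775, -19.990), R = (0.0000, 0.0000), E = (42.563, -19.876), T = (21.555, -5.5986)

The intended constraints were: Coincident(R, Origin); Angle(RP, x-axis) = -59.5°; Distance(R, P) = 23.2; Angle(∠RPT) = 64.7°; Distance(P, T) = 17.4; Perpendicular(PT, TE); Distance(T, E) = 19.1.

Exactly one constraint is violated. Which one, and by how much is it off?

Distance(T, E) = 19.1 — off by 6.30.

R = (0.00, 0.00) ✓; RP at -59.50° ✓; |RP| = 23.20 ✓; ∠RPT = 64.70° ✓; |PT| = 17.40 ✓; ∠(PT, TE) = 90.00° ✓; |TE| = 25.40 ✗.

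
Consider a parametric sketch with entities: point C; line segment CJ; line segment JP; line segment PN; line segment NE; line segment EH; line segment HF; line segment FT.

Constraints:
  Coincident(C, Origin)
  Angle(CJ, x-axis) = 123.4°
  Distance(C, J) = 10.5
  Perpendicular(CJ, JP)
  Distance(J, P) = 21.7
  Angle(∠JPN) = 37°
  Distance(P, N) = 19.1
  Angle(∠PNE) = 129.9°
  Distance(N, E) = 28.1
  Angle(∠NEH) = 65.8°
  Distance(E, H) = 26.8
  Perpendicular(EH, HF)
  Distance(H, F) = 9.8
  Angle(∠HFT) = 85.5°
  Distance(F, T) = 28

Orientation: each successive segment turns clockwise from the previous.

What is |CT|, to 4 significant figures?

15.55

C is at the origin; CJ runs at 123.4° with length 10.5, so J = (-5.780, 8.766). CJ ⟂ JP, so JP runs at 33.40°; with |JP| = 21.7, P = (12.34, 20.71). ∠JPN = 37.0° gives PN at -109.6° from the x-axis; with |PN| = 19.1, N = (5.929, 2.718). ∠PNE = 129.9° gives NE at -159.7° from the x-axis; with |NE| = 28.1, E = (-20.43, -7.031). ∠NEH = 65.8° gives EH at 86.10° from the x-axis; with |EH| = 26.8, H = (-18.60, 19.71). EH ⟂ HF, so HF runs at -3.900°; with |HF| = 9.8, F = (-8.826, 19.04). ∠HFT = 85.5° gives FT at -98.40° from the x-axis; with |FT| = 28.0, T = (-12.92, -8.659). Then |CT| = |T − C| = 15.55.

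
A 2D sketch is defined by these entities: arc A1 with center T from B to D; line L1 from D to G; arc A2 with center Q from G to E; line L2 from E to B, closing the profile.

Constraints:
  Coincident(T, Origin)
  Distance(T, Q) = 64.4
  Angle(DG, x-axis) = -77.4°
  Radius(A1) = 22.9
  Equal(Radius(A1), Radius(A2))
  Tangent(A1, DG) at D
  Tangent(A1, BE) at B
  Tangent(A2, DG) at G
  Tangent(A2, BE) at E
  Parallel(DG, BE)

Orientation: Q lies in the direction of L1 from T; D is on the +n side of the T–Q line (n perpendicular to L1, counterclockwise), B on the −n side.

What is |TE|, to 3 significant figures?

68.4

The slot axis is L1's direction at -77.4°, so u = (cos -77.4°, sin -77.4°) = (0.218, -0.976) and n = (−sin -77.4°, cos -77.4°) = (0.976, 0.218). T is at the origin and Q lies 64.4 along u from T, so Q = 64.4·u = (14.0, -62.8). Tangency of A1 to both parallel lines with radius 22.9 puts D and B at T ± 22.9·n: D = (22.3, 5.00), B = (-22.3, -5.00). Equal radii place G and E the same way about Q: G = Q + 22.9·n = (36.4, -57.9), E = Q − 22.9·n = (-8.30, -67.8). Then |TE| = |E − T| = 68.4.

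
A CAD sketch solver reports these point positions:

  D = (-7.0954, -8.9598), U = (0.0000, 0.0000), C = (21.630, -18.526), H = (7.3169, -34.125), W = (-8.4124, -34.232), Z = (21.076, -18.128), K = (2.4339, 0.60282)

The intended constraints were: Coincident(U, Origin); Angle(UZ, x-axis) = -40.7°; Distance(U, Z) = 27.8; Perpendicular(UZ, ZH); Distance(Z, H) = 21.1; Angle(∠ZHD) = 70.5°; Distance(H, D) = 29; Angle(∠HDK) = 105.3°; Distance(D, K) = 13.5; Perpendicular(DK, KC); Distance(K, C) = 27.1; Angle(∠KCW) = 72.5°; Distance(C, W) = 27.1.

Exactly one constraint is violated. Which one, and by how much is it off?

Distance(C, W) = 27.1 — off by 6.80.

U = (0.00, 0.00) ✓; UZ at -40.70° ✓; |UZ| = 27.80 ✓; ∠(UZ, ZH) = 90.00° ✓; |ZH| = 21.10 ✓; ∠ZHD = 70.50° ✓; |HD| = 29.00 ✓; ∠HDK = 105.3° ✓; |DK| = 13.50 ✓; ∠(DK, KC) = 90.00° ✓; |KC| = 27.10 ✓; ∠KCW = 72.50° ✓; |CW| = 33.90 ✗.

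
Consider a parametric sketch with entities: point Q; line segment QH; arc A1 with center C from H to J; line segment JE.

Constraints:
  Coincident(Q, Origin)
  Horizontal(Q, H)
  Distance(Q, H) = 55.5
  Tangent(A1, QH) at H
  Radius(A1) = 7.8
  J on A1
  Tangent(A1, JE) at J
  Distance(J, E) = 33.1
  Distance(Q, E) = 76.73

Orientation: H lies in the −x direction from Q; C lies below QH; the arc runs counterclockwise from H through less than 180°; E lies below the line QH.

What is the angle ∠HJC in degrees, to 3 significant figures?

46.7°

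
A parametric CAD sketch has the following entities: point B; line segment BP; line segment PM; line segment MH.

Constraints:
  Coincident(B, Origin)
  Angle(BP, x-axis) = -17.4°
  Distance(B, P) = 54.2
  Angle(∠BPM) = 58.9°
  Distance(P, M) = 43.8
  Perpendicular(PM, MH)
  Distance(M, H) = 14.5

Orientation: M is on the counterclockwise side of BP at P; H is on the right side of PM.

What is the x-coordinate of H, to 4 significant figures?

55.43

B is at the origin; BP runs at -17.4° with length 54.2, so P = 54.2·(cos -17.4°, sin -17.4°) = (51.72, -16.21). ∠BPM = 58.9°, so PM runs at -17.4° + (180° − 58.9°) = 103.7° from the x-axis; with |PM| = 43.8, M = P + 43.8·(cos 103.7°, sin 103.7°) = (41.35, 26.35). PM is perpendicular to MH; with |MH| = 14.5 on the right of PM, H = M + 14.5·(0.9715, 0.2368) = (55.43, 29.78). So H.x = 55.43.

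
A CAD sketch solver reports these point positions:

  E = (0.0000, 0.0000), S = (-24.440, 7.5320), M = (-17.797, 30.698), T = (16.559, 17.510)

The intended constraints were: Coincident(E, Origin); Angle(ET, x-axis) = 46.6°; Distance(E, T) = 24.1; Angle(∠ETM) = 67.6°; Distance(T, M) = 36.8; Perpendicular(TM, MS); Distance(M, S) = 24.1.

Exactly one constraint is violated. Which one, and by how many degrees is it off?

Perpendicular(TM, MS) — off by 5.00°.

E = (0.00, 0.00) ✓; ET at 46.60° ✓; |ET| = 24.10 ✓; ∠ETM = 67.60° ✓; |TM| = 36.80 ✓; ∠(TM, MS) = 95.00° ✗; |MS| = 24.10 ✓.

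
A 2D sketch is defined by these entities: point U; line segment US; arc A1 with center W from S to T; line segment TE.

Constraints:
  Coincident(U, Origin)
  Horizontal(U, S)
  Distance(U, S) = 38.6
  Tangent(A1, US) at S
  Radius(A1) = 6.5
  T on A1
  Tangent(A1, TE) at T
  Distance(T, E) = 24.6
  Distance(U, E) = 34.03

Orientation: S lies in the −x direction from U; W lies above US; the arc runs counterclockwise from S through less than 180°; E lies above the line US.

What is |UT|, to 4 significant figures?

32.95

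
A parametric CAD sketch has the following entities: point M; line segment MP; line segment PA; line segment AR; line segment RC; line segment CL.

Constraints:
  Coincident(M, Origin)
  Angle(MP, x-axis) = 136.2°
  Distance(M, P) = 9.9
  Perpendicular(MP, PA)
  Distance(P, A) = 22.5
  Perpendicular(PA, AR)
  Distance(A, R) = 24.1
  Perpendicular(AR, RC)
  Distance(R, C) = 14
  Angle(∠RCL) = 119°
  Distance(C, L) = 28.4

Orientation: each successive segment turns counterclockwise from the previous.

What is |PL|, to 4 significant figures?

5.320

The perpendicularity gives RC at right angles to AR, so RC runs at 46.20°; with |RC| = 14.0, C = (4.366, -15.96). ∠RCL = 119.0° gives CL at 107.2° from the x-axis; with |CL| = 28.4, L = (-4.032, 11.17). Then |PL| = |L − P| = 5.320.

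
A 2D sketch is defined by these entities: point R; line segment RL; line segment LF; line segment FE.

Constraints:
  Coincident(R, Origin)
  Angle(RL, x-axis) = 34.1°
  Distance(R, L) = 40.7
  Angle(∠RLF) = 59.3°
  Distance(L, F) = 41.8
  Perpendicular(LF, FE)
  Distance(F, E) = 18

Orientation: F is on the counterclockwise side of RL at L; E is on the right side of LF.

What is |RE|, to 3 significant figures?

57.0

R is at the origin; RL runs at 34.1° with length 40.7, so L = 40.7·(cos 34.1°, sin 34.1°) = (33.7, 22.8). ∠RLF = 59.3°, so LF runs at 34.1° + (180° − 59.3°) = 155° from the x-axis; with |LF| = 41.8, F = L + 41.8·(cos 155°, sin 155°) = (-4.12, 40.6). LF is perpendicular to FE; with |FE| = 18.0 on the right of LF, E = F + 18.0·(0.426, 0.905) = (3.54, 56.9). Then |RE| = |E − R| = 57.0.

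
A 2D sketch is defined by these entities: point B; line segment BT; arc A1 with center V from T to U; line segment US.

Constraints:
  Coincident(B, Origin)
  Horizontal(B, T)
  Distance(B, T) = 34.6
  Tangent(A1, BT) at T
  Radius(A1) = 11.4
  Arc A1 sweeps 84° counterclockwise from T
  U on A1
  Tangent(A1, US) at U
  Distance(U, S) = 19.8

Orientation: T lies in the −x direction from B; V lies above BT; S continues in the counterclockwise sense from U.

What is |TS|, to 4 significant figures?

32.77

On A1, T sits at bearing -90° from V; an 84° counterclockwise sweep puts U at bearing -6°, so U = V + 11.4·(cos -6°, sin -6°) = (-23.26, 10.21). Tangency of A1 to US means the radius VU is perpendicular to US, so US runs along (−sin -6°, cos -6°); with |US| = 19.8, S = (-21.19, 29.90). Then |TS| = |S − T| = 32.77.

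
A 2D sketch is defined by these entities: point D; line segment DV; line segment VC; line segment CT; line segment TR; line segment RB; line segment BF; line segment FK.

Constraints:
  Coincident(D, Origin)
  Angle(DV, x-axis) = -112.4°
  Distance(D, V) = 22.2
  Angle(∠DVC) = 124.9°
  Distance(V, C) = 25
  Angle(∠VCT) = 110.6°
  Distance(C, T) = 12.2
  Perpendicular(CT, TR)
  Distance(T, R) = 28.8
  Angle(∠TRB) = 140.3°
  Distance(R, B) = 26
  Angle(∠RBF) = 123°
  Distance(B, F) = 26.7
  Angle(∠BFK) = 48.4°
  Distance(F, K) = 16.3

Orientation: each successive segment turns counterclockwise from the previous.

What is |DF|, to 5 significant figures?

34.933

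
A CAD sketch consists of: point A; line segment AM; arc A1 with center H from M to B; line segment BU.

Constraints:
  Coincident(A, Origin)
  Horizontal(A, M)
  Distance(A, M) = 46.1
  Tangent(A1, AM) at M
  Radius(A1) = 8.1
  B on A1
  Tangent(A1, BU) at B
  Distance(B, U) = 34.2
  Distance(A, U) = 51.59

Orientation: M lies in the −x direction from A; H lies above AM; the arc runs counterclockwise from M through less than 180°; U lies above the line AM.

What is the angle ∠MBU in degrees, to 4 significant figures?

140.0°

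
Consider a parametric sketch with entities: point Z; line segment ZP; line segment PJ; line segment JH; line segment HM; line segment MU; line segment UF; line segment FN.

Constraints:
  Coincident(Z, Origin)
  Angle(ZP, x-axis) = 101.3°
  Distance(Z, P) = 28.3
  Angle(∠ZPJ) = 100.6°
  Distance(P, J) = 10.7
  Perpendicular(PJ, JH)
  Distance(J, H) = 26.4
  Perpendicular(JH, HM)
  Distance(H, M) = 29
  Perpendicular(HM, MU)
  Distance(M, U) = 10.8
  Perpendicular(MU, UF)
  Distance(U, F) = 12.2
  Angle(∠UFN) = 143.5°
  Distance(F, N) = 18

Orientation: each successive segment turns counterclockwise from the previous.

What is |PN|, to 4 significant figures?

27.61

Z is at the origin; ZP runs at 101.3° with length 28.3, so P = (-5.545, 27.75). ∠ZPJ = 100.6° gives PJ at -179.3° from the x-axis; with |PJ| = 10.7, J = (-16.24, 27.62). PJ ⟂ JH, so JH runs at -89.30°; with |JH| = 26.4, H = (-15.92, 1.223). JH ⟂ HM, so HM runs at 0.7000°; with |HM| = 29.0, M = (13.08, 1.577). HM ⟂ MU, so MU runs at 90.70°; with |MU| = 10.8, U = (12.94, 12.38). The perpendicularity gives UF at right angles to MU, so UF runs at -179.3°; with |UF| = 12.2, F = (0.7449, 12.23). ∠UFN = 143.5° gives FN at -142.8° from the x-axis; with |FN| = 18.0, N = (-13.59, 1.344). Then |PN| = |N − P| = 27.61.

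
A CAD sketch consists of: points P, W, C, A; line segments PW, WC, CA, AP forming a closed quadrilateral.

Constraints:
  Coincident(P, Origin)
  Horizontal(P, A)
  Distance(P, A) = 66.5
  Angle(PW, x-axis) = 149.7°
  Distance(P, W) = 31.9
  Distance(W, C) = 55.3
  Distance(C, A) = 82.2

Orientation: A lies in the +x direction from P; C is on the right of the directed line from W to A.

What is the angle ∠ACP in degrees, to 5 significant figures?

52.270°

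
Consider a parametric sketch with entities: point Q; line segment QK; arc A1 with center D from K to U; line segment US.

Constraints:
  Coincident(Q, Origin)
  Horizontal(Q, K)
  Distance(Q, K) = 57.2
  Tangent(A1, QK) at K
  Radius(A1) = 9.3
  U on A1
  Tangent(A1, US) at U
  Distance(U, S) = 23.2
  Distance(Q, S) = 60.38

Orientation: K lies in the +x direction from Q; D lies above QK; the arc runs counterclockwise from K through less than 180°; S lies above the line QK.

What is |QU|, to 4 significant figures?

66.27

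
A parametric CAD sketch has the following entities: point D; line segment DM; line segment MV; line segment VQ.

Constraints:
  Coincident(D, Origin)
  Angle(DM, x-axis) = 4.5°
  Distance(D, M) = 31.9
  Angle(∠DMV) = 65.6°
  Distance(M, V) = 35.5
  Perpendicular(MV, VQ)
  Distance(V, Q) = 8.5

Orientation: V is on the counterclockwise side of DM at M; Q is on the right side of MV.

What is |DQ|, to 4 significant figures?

43.68

D is at the origin; DM runs at 4.5° with length 31.9, so M = 31.9·(cos 4.5°, sin 4.5°) = (31.80, 2.503). ∠DMV = 65.6°, so MV runs at 4.5° + (180° − 65.6°) = 118.9° from the x-axis; with |MV| = 35.5, V = M + 35.5·(cos 118.9°, sin 118.9°) = (14.65, 33.58). MV ⟂ VQ; with |VQ| = 8.5 on the right of MV, Q = V + 8.5·(0.8755, 0.4833) = (22.09, 37.69). Then |DQ| = |Q − D| = 43.68.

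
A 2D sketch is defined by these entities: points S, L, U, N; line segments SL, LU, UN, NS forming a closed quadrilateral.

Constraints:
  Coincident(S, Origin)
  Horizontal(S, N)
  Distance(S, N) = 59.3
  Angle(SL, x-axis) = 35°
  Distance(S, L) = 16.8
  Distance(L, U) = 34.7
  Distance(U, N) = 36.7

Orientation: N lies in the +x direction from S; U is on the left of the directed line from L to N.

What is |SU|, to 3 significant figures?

51.5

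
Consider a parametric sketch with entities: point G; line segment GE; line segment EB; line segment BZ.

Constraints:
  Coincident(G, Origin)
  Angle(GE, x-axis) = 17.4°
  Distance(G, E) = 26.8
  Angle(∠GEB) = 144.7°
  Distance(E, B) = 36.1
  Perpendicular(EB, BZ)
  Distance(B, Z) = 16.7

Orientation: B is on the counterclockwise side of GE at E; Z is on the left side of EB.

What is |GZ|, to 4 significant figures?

57.99

G is at the origin; GE runs at 17.4° with length 26.8, so E = 26.8·(cos 17.4°, sin 17.4°) = (25.57, 8.014). ∠GEB = 144.7°, so EB runs at 17.4° + (180° − 144.7°) = 52.70° from the x-axis; with |EB| = 36.1, B = E + 36.1·(cos 52.70°, sin 52.70°) = (47.45, 36.73). EB ⟂ BZ; with |BZ| = 16.7 on the left of EB, Z = B + 16.7·(-0.7955, 0.6060) = (34.17, 46.85). Then |GZ| = |Z − G| = 57.99.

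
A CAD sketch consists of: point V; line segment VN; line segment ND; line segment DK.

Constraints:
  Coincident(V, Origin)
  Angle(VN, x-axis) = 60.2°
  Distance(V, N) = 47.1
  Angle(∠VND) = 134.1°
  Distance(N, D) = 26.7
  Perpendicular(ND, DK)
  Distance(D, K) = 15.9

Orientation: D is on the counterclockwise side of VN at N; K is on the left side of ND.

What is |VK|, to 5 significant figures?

62.120

V is at the origin; VN runs at 60.2° with length 47.1, so N = 47.1·(cos 60.2°, sin 60.2°) = (23.407, 40.872). ∠VND = 134.1°, so ND runs at 60.2° + (180° − 134.1°) = 106.10° from the x-axis; with |ND| = 26.7, D = N + 26.7·(cos 106.10°, sin 106.10°) = (16.003, 66.525). ND is perpendicular to DK; with |DK| = 15.9 on the left of ND, K = D + 15.9·(-0.96078, -0.27731) = (0.72678, 62.115). Then |VK| = |K − V| = 62.120.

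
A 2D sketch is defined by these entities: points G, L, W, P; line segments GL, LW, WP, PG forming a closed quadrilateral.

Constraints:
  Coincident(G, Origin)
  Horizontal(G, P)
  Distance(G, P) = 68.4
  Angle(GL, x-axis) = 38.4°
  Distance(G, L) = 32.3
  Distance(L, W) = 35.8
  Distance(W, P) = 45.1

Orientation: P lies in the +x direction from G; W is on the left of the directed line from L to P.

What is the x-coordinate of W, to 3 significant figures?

53.2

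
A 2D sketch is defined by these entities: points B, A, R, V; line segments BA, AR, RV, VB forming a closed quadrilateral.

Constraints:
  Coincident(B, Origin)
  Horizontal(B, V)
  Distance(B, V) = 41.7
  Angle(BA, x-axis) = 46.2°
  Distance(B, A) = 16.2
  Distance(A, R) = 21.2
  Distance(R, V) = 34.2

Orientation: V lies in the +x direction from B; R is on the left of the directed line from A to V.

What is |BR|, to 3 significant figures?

37.3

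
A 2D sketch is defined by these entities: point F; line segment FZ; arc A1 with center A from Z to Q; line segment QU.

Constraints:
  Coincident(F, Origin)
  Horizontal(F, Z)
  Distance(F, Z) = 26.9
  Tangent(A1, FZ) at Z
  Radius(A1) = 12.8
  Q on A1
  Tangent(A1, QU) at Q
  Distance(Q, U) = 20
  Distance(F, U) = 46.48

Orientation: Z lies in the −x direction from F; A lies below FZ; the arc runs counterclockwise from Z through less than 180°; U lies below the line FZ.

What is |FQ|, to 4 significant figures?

42.58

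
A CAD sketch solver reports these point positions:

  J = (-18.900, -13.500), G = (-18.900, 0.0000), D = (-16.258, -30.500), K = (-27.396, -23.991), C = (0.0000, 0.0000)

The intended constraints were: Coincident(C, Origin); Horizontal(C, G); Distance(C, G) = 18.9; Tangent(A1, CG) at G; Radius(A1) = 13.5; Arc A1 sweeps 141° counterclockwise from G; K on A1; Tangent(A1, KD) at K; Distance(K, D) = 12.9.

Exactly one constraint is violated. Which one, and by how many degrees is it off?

Tangent(A1, KD) at K — off by 8.70°.

C = (0.00, 0.00) ✓; C.y = 0.00, G.y = 0.00 ✓; |CG| = 18.90 ✓; ∠(JG, GC) = 90.00° ✓; |JG| = 13.50 ✓; bearing(J→K) − bearing(J→G) = 141.0° ✓; |JK| = 13.50 ✓; ∠(JK, KD) = 81.30° ✗; |KD| = 12.90 ✓.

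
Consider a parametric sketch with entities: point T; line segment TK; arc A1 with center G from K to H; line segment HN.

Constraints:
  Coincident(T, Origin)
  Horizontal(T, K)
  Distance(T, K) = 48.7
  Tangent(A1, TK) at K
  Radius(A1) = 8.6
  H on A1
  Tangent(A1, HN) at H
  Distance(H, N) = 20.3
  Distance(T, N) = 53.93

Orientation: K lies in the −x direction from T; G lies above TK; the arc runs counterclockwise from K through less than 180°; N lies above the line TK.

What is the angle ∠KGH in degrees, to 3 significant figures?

102°

T is at the origin; TK is horizontal with |TK| = 48.7 and K on the −x side, so K = (-48.7, 0.00). A1 meets TK tangentially, so GK is at right angles to TK, so G = K + (0, 8.6) = (-48.7, 8.60). Since GH ⟂ HN (tangency), |GN| = √(8.6² + 20.3²) = 22.0 regardless of where H sits on A1. So N lies on both circle(T, 53.93) and circle(G, 22.0); the above-TK intersection is N = (-44.6, 30.3). H is the foot of the tangent from N: H = (-40.3, 10.4).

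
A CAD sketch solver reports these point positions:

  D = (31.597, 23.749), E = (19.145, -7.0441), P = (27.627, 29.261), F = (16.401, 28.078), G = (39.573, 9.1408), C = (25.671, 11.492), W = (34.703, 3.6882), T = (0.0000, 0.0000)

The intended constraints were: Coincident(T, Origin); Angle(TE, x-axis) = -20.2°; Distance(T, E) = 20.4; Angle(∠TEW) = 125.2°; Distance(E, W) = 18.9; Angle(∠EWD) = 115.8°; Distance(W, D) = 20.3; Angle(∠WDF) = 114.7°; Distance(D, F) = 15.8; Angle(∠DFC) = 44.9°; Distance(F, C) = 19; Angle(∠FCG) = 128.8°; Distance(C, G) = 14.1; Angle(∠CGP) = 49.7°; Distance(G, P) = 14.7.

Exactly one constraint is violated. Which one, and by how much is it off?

Distance(G, P) = 14.7 — off by 8.70.

T = (0.00, 0.00) ✓; TE at -20.20° ✓; |TE| = 20.40 ✓; ∠TEW = 125.2° ✓; |EW| = 18.90 ✓; ∠EWD = 115.8° ✓; |WD| = 20.30 ✓; ∠WDF = 114.7° ✓; |DF| = 15.80 ✓; ∠DFC = 44.90° ✓; |FC| = 19.00 ✓; ∠FCG = 128.8° ✓; |CG| = 14.10 ✓; ∠CGP = 49.70° ✓; |GP| = 23.40 ✗.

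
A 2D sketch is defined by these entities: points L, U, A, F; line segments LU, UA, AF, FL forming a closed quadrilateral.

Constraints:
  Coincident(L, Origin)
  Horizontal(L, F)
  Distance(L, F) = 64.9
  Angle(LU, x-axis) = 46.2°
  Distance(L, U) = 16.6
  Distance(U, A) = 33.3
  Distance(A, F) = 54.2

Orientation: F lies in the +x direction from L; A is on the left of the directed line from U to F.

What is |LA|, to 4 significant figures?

49.64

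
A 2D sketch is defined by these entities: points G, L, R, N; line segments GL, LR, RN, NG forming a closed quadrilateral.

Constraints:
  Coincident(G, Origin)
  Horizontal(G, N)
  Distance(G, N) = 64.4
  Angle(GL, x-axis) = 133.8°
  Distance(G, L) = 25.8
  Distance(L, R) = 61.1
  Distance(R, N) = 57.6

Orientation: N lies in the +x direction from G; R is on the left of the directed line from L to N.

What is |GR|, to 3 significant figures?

60.5

G is at the origin; G and N share the same y with |GN| = 64.4 and N in +x, so N = (64.4, 0). GL runs at 133.8° with |GL| = 25.8, so L = (-17.9, 18.6). R is determined by |LR| = 61.1 and |RN| = 57.6 together: it lies at the intersection of circle(L, 61.1) and circle(N, 57.6). With |LN| = 84.3, the foot of the radical line on LN is 44.6 from L and the perpendicular offset is √(61.1² − 44.6²) = 41.7. Taking the left-of-LN solution: R = (34.9, 49.5).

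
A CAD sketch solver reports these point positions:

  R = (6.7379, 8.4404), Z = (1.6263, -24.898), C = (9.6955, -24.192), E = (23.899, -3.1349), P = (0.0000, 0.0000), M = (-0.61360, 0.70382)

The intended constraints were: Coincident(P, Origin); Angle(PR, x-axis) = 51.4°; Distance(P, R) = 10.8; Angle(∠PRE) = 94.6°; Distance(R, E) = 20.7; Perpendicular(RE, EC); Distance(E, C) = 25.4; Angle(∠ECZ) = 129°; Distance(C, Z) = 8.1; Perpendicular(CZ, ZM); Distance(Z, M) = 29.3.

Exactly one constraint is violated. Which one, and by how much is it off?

Distance(Z, M) = 29.3 — off by 3.60.

P = (0.00, 0.00) ✓; PR at 51.40° ✓; |PR| = 10.80 ✓; ∠PRE = 94.60° ✓; |RE| = 20.70 ✓; ∠(RE, EC) = 90.00° ✓; |EC| = 25.40 ✓; ∠ECZ = 129.0° ✓; |CZ| = 8.100 ✓; ∠(CZ, ZM) = 90.00° ✓; |ZM| = 25.70 ✗.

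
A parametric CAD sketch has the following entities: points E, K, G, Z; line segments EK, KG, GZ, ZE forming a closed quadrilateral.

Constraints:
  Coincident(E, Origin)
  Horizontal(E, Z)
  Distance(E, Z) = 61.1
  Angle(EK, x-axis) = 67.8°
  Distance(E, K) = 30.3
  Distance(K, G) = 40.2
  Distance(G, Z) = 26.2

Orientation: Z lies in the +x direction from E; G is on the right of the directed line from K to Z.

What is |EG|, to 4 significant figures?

35.53

Checks: |KG| = 40.20 ✓; |GZ| = 26.20 ✓.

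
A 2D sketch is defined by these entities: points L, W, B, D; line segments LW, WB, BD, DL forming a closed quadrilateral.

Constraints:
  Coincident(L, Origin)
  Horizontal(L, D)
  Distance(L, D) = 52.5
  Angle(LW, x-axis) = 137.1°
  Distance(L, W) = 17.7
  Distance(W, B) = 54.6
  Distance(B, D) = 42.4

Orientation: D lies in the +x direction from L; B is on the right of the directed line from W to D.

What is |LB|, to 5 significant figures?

37.093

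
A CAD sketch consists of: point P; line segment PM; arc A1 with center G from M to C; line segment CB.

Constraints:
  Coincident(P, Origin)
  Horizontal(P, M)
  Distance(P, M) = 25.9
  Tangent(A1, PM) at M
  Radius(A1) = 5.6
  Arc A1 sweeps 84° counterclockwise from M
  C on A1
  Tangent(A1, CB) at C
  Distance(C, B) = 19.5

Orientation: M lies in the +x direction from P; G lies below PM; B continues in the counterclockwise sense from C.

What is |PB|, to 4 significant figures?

30.50

P is at the origin; PM is horizontal with |PM| = 25.9 and M on the +x side, so M = (25.90, 0.000). The tangent condition forces GM to be normal to PM, so G = M + (0, -5.6) = (25.90, -5.600). On A1, M sits at bearing 90° from G; an 84° counterclockwise sweep puts C at bearing 174°, so C = G + 5.6·(cos 174°, sin 174°) = (20.33, -5.015). The tangent condition forces GC to be normal to CB, so CB runs along (−sin 174°, cos 174°); with |CB| = 19.5, B = (18.29, -24.41). Then |PB| = |B − P| = 30.50.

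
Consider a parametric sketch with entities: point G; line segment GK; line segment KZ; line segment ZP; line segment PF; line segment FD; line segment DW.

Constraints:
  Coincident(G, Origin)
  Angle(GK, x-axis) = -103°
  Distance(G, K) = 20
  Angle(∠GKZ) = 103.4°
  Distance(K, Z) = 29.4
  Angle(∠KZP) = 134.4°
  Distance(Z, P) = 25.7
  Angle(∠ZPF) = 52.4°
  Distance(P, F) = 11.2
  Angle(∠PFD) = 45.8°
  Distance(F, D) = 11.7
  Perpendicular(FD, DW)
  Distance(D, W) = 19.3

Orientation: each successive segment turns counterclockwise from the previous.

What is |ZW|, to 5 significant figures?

36.709

∠PFD = 45.8° gives FD at -79.000° from the x-axis; with |FD| = 11.7, D = (38.966, -29.460). FD is perpendicular to DW, so DW runs at 11.000°; with |DW| = 19.3, W = (57.911, -25.778). Then |ZW| = |W − Z| = 36.709.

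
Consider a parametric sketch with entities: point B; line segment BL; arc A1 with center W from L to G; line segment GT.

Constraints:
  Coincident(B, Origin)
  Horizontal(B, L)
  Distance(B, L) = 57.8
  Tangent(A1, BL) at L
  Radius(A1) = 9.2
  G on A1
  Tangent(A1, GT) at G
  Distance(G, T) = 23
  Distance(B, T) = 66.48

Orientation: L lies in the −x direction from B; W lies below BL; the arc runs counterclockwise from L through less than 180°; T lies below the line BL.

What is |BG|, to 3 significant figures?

67.5

Checks: ∠(WL, LB) = 90.00° ✓; |WG| = 9.200 ✓; ∠(WG, GT) = 90.00° ✓; |GT| = 23.00 ✓; |BT| = 66.48 ✓.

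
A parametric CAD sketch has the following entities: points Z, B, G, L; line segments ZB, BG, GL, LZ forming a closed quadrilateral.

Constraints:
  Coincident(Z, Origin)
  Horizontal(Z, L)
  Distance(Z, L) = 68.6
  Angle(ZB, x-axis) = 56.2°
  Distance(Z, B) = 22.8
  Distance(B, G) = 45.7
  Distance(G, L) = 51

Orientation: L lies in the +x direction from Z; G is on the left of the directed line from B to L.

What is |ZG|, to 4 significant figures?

67.72

Z is at the origin; Z and L share the same y with |ZL| = 68.6 and L in +x, so L = (68.6, 0). ZB runs at 56.2° with |ZB| = 22.8, so B = (12.68, 18.95). G is determined by |BG| = 45.7 and |GL| = 51.0 together: it lies at the intersection of circle(B, 45.7) and circle(L, 51.0). With |BL| = 59.04, the foot of the radical line on BL is 25.18 from B and the perpendicular offset is √(45.7² − 25.18²) = 38.14. Taking the left-of-BL solution: G = (48.77, 46.99).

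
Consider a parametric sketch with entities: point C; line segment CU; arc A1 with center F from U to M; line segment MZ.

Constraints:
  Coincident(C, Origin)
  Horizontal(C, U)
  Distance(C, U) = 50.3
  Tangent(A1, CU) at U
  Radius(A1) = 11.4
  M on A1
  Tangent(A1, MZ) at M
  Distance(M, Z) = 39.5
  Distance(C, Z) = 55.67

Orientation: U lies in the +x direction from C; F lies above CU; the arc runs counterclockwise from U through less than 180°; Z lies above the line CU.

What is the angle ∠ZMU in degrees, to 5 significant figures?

111.99°

Checks: |FM| = 11.40 ✓; ∠(FM, MZ) = 90.00° ✓; |MZ| = 39.50 ✓; |CZ| = 55.67 ✓.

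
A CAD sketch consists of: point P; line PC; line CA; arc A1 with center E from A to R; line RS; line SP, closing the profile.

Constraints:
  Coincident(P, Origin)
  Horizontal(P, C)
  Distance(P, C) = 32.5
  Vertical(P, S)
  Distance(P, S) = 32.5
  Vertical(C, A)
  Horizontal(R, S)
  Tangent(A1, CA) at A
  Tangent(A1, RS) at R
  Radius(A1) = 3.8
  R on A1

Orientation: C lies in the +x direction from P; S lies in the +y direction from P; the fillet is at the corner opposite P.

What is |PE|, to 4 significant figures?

40.59

P and S share the same x with |PS| = 32.5 and S on the +y side, so S = (0.000, 32.50). The virtual corner opposite P is at (32.50, 32.50). Since A1 is tangent to CA there, EA ⟂ CA and since A1 is tangent to RS there, ER ⟂ RS, with radius 3.8, so the center E sits 3.8 in from both sides at E = (28.70, 28.70). Then |PE| = |E − P| = 40.59.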